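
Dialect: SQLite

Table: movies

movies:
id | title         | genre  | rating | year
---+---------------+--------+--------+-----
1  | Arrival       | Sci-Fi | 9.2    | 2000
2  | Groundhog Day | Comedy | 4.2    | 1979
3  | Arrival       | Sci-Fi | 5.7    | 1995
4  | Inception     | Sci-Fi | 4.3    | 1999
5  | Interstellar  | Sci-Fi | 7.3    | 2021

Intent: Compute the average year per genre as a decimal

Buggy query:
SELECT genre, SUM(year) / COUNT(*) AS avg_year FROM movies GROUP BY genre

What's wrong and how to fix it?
Bug: Both operands are integers, so '/' performs integer division and truncates

Fix: Multiply by 1.0 (or CAST to REAL) to force floating-point division

Corrected query:
SELECT genre, SUM(year) * 1.0 / COUNT(*) AS avg_year FROM movies GROUP BY genre

Result:
genre  | avg_year
-------+---------
Comedy | 1979    
Sci-Fi | 2003.75 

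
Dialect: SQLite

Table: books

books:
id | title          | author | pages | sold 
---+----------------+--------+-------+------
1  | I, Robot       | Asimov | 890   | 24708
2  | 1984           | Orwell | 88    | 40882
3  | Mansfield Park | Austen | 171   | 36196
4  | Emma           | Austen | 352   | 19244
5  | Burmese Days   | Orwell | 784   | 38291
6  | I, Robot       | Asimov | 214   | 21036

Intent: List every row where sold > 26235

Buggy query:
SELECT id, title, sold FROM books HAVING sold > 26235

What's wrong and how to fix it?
Bug: HAVING filters the output of aggregation, but this query has no GROUP BY and no aggregate functions, so SQLite rejects it (HAVING clause on a non-aggregate query); the condition here is per row

Fix: Replace HAVING with WHERE since the condition applies to individual rows

Corrected query:
SELECT id, title, sold FROM books WHERE sold > 26235

Result:
id | title          | sold 
---+----------------+------
2  | 1984           | 40882
3  | Mansfield Park | 36196
5  | Burmese Days   | 38291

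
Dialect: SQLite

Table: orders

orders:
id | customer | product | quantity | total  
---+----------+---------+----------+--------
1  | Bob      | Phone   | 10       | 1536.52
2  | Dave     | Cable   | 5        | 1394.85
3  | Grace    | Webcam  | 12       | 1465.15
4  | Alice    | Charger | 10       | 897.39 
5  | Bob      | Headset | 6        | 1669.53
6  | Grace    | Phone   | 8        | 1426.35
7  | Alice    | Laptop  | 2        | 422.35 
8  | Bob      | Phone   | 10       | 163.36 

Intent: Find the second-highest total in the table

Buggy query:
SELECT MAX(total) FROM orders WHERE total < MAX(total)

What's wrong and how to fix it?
Bug: MAX(total) on the right of the comparison is an aggregate-in-WHERE error

Fix: Compute the overall MAX in a subquery, then take MAX of rows below it

Corrected query:
SELECT MAX(total) FROM orders WHERE total < (SELECT MAX(total) FROM orders)

Result:
MAX(total)
----------
1536.52   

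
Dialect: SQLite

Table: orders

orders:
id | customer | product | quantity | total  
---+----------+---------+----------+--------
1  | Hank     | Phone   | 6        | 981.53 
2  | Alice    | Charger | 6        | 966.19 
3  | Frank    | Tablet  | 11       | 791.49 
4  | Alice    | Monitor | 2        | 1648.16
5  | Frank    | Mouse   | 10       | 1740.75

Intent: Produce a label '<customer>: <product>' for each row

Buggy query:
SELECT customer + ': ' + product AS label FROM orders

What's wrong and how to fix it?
Bug: SQLite uses || for string concatenation; + coerces text to numbers (yielding 0)

Fix: Use the || operator for string concatenation

Corrected query:
SELECT customer || ': ' || product AS label FROM orders

Result:
label         
--------------
Hank: Phone   
Alice: Charger
Frank: Tablet 
Alice: Monitor
Frank: Mouse  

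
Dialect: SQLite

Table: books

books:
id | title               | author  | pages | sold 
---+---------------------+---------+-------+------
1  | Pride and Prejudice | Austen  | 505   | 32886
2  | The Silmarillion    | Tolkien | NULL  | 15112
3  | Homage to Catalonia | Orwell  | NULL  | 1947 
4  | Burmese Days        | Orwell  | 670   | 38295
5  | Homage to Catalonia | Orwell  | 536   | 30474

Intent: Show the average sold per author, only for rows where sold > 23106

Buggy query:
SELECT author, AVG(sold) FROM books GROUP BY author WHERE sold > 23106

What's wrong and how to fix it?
Bug: Row-level WHERE must come before GROUP BY in the clause order

Fix: Move the WHERE clause before GROUP BY

Corrected query:
SELECT author, AVG(sold) FROM books WHERE sold > 23106 GROUP BY author

Result:
author | AVG(sold)
-------+----------
Austen | 32886    
Orwell | 34384.5  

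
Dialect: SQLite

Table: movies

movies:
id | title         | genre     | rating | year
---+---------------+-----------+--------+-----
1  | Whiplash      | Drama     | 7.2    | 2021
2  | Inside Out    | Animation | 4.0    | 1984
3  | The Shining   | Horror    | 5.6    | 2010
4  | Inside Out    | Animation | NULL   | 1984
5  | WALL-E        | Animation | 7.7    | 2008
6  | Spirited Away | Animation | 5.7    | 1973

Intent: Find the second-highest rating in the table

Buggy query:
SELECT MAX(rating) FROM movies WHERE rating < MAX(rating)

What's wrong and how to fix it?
Bug: The inner MAX is an aggregate inside WHERE, which is not allowed

Fix: Compute the overall MAX in a subquery, then take MAX of rows below it

Corrected query:
SELECT MAX(rating) FROM movies WHERE rating < (SELECT MAX(rating) FROM movies)

Result:
MAX(rating)
-----------
7.2        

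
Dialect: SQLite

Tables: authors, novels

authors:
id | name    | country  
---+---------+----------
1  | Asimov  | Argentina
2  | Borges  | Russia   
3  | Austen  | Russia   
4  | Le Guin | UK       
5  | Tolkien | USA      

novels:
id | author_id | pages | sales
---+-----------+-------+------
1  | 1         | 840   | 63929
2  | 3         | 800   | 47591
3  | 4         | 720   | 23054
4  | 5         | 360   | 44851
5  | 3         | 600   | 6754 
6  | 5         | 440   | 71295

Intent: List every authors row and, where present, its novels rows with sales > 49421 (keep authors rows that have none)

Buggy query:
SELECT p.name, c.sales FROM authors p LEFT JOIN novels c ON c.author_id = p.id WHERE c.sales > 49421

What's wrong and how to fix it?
Bug: A WHERE condition on the right-hand table after LEFT JOIN drops unmatched parents

Fix: Move the right-table condition into the ON clause so unmatched parents are kept

Corrected query:
SELECT p.name, c.sales FROM authors p LEFT JOIN novels c ON c.author_id = p.id AND c.sales > 49421

Result:
name    | sales
--------+------
Asimov  | 63929
Borges  | NULL 
Austen  | NULL 
Le Guin | NULL 
Tolkien | 71295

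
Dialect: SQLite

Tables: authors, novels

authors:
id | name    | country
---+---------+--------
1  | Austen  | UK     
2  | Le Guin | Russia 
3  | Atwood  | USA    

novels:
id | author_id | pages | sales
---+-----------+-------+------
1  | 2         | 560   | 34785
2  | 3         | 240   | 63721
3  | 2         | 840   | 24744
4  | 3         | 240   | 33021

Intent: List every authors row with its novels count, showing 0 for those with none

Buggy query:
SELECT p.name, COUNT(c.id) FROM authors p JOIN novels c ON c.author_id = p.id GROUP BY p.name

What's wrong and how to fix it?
Bug: INNER JOIN drops authors rows that have no matching novels rows

Fix: Use LEFT JOIN so parents without children still appear (COUNT(c.id) gives 0)

Corrected query:
SELECT p.name, COUNT(c.id) FROM authors p LEFT JOIN novels c ON c.author_id = p.id GROUP BY p.name

Result:
name    | COUNT(c.id)
--------+------------
Atwood  | 2          
Austen  | 0          
Le Guin | 2          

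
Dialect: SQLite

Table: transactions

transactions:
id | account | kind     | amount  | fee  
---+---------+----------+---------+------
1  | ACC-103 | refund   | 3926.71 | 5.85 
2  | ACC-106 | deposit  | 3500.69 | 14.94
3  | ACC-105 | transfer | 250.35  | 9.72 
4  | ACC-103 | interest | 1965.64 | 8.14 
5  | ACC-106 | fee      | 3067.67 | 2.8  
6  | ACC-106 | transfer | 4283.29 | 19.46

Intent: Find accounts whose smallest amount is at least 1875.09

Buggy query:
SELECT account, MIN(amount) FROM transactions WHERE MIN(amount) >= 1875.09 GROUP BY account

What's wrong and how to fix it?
Bug: MIN() in WHERE is a misuse of aggregate

Fix: Use HAVING for the per-group MIN condition

Corrected query:
SELECT account, MIN(amount) FROM transactions GROUP BY account HAVING MIN(amount) >= 1875.09

Result:
account | MIN(amount)
--------+------------
ACC-103 | 1965.64    
ACC-106 | 3067.67    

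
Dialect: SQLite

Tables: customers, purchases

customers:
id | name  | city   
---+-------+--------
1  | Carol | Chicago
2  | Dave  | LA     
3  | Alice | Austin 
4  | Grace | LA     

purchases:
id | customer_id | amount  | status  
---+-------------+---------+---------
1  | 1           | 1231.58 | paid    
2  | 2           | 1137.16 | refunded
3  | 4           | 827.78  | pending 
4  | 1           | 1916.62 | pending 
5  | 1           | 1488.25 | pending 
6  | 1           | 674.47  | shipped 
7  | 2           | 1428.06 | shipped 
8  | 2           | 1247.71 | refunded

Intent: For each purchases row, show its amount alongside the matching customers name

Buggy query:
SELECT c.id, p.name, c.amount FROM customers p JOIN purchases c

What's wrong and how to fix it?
Bug: Missing join condition: each purchases row is matched to all customers rows instead of just its own

Fix: Specify the join condition linking the foreign key to the parent id

Corrected query:
SELECT c.id, p.name, c.amount FROM customers p JOIN purchases c ON c.customer_id = p.id

Result:
id | name  | amount 
---+-------+--------
1  | Carol | 1231.58
2  | Dave  | 1137.16
3  | Grace | 827.78 
4  | Carol | 1916.62
5  | Carol | 1488.25
6  | Carol | 674.47 
7  | Dave  | 1428.06
8  | Dave  | 1247.71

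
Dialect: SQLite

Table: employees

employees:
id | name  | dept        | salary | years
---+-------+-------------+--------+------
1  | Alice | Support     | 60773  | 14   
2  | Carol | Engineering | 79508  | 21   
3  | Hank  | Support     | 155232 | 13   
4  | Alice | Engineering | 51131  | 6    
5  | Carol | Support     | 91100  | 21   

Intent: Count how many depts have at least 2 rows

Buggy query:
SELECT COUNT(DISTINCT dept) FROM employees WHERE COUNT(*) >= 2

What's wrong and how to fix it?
Bug: COUNT(*) cannot appear in WHERE; the per-group count doesn't exist yet

Fix: Group first with HAVING COUNT(*) >= 2, then COUNT the resulting groups

Corrected query:
SELECT COUNT(*) FROM (SELECT dept FROM employees GROUP BY dept HAVING COUNT(*) >= 2)

Result:
COUNT(*)
--------
2       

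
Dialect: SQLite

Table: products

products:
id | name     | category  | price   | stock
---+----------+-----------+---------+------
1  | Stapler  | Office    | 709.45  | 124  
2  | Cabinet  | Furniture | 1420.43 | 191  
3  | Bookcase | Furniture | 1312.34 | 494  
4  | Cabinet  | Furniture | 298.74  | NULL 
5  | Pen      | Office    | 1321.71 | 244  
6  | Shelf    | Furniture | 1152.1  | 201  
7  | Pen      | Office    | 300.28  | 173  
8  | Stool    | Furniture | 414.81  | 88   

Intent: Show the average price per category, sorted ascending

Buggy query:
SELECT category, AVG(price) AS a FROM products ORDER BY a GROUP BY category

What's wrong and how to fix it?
Bug: ORDER BY appears before GROUP BY; SQL clause order requires GROUP BY first

Fix: Reorder: SELECT … FROM … GROUP BY … ORDER BY …

Corrected query:
SELECT category, AVG(price) AS a FROM products GROUP BY category ORDER BY a

Result:
category  | a         
----------+-----------
Office    | 777.146667
Furniture | 919.684   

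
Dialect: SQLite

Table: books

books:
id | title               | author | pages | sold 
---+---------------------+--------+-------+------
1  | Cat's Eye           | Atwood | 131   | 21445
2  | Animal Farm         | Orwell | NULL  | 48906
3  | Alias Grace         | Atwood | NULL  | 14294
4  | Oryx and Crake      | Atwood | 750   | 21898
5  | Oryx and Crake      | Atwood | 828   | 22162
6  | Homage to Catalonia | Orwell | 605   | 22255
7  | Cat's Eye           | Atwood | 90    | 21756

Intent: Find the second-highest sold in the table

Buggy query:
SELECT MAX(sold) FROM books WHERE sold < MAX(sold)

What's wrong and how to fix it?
Bug: The inner MAX is an aggregate inside WHERE, which is not allowed

Fix: Compute the overall MAX in a subquery, then take MAX of rows below it

Corrected query:
SELECT MAX(sold) FROM books WHERE sold < (SELECT MAX(sold) FROM books)

Result:
MAX(sold)
---------
22255    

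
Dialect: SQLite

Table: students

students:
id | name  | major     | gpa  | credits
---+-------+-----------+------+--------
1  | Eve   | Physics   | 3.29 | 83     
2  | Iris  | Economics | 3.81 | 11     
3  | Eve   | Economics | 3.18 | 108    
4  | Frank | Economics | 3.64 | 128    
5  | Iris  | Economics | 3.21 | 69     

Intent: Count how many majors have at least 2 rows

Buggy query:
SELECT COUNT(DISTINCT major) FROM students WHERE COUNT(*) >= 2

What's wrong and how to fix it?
Bug: WHERE filters individual rows, not groups, so a group-level COUNT is invalid there

Fix: Use a subquery that GROUPs and filters with HAVING, then count its rows

Corrected query:
SELECT COUNT(*) FROM (SELECT major FROM students GROUP BY major HAVING COUNT(*) >= 2)

Result:
COUNT(*)
--------
1       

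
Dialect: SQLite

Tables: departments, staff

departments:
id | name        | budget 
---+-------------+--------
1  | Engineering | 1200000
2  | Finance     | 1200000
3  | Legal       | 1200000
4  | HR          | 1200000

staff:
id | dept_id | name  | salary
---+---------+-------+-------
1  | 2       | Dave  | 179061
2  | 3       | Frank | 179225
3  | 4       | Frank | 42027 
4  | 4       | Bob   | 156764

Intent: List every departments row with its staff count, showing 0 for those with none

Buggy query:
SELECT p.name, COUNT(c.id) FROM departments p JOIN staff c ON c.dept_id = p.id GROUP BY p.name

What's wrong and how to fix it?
Bug: INNER JOIN drops departments rows that have no matching staff rows

Fix: Switch to LEFT JOIN to retain unmatched parent rows

Corrected query:
SELECT p.name, COUNT(c.id) FROM departments p LEFT JOIN staff c ON c.dept_id = p.id GROUP BY p.name

Result:
name        | COUNT(c.id)
------------+------------
Engineering | 0          
Finance     | 1          
HR          | 2          
Legal       | 1          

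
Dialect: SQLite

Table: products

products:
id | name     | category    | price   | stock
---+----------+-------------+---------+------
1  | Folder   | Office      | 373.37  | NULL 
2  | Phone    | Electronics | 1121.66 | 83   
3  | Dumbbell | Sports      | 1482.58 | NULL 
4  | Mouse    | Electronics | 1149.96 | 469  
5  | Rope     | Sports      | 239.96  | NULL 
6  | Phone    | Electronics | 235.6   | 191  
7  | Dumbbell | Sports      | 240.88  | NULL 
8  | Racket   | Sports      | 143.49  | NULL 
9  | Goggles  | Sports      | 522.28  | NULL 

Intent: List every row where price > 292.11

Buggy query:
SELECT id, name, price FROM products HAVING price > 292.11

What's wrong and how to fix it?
Bug: This is a non-aggregate query (no GROUP BY, no aggregates), so in SQLite the HAVING clause is invalid here; a row-level condition belongs in WHERE

Fix: Replace HAVING with WHERE since the condition applies to individual rows

Corrected query:
SELECT id, name, price FROM products WHERE price > 292.11

Result:
id | name     | price  
---+----------+--------
1  | Folder   | 373.37 
2  | Phone    | 1121.66
3  | Dumbbell | 1482.58
4  | Mouse    | 1149.96
9  | Goggles  | 522.28 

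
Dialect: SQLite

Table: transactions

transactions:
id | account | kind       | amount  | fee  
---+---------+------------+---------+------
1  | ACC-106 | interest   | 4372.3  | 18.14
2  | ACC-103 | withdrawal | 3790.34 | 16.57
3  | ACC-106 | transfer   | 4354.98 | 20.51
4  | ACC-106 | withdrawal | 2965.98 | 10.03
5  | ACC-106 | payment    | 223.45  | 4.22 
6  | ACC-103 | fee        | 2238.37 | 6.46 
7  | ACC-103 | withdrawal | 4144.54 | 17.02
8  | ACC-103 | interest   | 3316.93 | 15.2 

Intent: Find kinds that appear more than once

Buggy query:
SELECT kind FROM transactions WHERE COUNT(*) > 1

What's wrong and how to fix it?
Bug: COUNT(*) is an aggregate and cannot be used in WHERE

Fix: GROUP BY kind, then filter groups with HAVING COUNT(*) > 1

Corrected query:
SELECT kind FROM transactions GROUP BY kind HAVING COUNT(*) > 1

Result:
kind      
----------
interest  
withdrawal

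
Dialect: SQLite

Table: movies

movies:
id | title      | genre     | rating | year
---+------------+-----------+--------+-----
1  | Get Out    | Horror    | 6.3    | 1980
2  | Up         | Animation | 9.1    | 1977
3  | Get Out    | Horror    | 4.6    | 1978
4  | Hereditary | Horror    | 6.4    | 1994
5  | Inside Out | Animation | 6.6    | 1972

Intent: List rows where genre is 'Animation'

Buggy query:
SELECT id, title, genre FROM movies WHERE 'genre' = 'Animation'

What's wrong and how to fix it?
Bug: Single quotes denote string literals in SQL; the column name is being compared as a constant string

Fix: Remove the quotes around the column name (or use double quotes for an identifier)

Corrected query:
SELECT id, title, genre FROM movies WHERE genre = 'Animation'

Result:
id | title      | genre    
---+------------+----------
2  | Up         | Animation
5  | Inside Out | Animation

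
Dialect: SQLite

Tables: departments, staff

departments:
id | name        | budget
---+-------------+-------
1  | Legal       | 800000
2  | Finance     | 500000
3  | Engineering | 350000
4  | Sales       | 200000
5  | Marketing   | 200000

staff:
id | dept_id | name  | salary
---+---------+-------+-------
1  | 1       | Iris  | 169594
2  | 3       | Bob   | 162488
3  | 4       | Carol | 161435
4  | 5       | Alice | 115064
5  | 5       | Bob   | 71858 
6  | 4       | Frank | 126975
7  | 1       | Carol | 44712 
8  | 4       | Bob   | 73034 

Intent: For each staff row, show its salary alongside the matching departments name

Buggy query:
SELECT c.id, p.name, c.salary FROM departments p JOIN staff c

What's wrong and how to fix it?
Bug: JOIN with no ON clause produces a cartesian product; every staff row pairs with every departments row

Fix: Specify the join condition linking the foreign key to the parent id

Corrected query:
SELECT c.id, p.name, c.salary FROM departments p JOIN staff c ON c.dept_id = p.id

Result:
id | name        | salary
---+-------------+-------
1  | Legal       | 169594
2  | Engineering | 162488
3  | Sales       | 161435
4  | Marketing   | 115064
5  | Marketing   | 71858 
6  | Sales       | 126975
7  | Legal       | 44712 
8  | Sales       | 73034 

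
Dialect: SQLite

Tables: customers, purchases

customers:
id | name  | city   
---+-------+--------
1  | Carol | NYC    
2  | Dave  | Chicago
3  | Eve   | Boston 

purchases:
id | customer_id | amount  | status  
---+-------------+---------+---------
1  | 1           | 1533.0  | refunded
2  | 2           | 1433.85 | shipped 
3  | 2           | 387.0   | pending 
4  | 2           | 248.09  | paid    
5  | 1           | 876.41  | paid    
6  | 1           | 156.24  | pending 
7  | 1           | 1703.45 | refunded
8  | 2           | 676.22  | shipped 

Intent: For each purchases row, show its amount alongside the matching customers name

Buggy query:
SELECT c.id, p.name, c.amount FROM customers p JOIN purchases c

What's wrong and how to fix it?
Bug: JOIN with no ON clause produces a cartesian product; every purchases row pairs with every customers row

Fix: Specify the join condition linking the foreign key to the parent id

Corrected query:
SELECT c.id, p.name, c.amount FROM customers p JOIN purchases c ON c.customer_id = p.id

Result:
id | name  | amount 
---+-------+--------
1  | Carol | 1533   
2  | Dave  | 1433.85
3  | Dave  | 387    
4  | Dave  | 248.09 
5  | Carol | 876.41 
6  | Carol | 156.24 
7  | Carol | 1703.45
8  | Dave  | 676.22 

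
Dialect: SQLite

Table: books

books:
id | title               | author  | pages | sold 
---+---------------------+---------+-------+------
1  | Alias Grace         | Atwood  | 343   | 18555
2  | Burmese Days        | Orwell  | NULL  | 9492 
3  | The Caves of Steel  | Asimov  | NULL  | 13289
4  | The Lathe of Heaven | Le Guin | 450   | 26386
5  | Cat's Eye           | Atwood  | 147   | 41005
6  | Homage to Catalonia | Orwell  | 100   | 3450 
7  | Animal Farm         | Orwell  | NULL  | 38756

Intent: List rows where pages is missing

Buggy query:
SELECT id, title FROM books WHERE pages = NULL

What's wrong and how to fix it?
Bug: '= NULL' is always unknown in SQL three-valued logic, so no rows match

Fix: Use IS NULL to test for NULL

Corrected query:
SELECT id, title FROM books WHERE pages IS NULL

Result:
id | title             
---+-------------------
2  | Burmese Days      
3  | The Caves of Steel
7  | Animal Farm       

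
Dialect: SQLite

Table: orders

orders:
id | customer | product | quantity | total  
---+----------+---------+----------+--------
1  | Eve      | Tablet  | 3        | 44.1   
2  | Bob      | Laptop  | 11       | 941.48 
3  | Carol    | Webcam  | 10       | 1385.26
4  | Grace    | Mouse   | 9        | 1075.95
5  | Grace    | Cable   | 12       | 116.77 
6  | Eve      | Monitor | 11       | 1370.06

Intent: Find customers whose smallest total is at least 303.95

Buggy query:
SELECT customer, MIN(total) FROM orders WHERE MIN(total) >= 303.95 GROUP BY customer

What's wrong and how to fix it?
Bug: Aggregates like MIN are computed per group after WHERE runs

Fix: Replace WHERE with HAVING after the GROUP BY

Corrected query:
SELECT customer, MIN(total) FROM orders GROUP BY customer HAVING MIN(total) >= 303.95

Result:
customer | MIN(total)
---------+-----------
Bob      | 941.48    
Carol    | 1385.26   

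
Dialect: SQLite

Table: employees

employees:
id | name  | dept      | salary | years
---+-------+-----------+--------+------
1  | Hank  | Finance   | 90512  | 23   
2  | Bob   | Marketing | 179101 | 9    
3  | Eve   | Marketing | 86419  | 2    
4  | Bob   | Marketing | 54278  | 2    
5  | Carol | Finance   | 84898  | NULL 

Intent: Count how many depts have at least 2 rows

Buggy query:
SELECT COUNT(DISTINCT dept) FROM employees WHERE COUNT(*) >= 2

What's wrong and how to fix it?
Bug: COUNT(*) cannot appear in WHERE; the per-group count doesn't exist yet

Fix: Use a subquery that GROUPs and filters with HAVING, then count its rows

Corrected query:
SELECT COUNT(*) FROM (SELECT dept FROM employees GROUP BY dept HAVING COUNT(*) >= 2)

Result:
COUNT(*)
--------
2       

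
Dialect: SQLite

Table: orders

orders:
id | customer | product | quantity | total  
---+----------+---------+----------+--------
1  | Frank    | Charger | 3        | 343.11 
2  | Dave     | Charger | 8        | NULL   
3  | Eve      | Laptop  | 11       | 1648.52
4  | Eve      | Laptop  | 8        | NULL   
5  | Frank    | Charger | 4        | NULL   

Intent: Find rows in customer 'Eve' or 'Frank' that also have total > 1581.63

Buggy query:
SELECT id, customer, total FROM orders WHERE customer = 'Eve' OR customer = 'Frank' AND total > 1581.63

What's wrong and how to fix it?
Bug: AND binds tighter than OR, so this parses as customer = 'Eve' OR (customer = 'Frank' AND total > 1581.63)

Fix: Add parentheses around the OR so the AND applies to both alternatives

Corrected query:
SELECT id, customer, total FROM orders WHERE (customer = 'Eve' OR customer = 'Frank') AND total > 1581.63

Result:
id | customer | total  
---+----------+--------
3  | Eve      | 1648.52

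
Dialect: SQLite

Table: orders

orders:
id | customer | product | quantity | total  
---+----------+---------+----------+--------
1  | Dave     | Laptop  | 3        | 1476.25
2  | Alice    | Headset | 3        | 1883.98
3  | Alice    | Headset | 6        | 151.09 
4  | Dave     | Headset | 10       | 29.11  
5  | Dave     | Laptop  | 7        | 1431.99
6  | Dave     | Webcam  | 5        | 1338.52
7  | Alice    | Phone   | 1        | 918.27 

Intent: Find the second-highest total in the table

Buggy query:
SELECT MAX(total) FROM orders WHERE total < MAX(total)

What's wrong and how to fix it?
Bug: MAX(total) on the right of the comparison is an aggregate-in-WHERE error

Fix: Put the inner MAX in a scalar subquery

Corrected query:
SELECT MAX(total) FROM orders WHERE total < (SELECT MAX(total) FROM orders)

Result:
MAX(total)
----------
1476.25   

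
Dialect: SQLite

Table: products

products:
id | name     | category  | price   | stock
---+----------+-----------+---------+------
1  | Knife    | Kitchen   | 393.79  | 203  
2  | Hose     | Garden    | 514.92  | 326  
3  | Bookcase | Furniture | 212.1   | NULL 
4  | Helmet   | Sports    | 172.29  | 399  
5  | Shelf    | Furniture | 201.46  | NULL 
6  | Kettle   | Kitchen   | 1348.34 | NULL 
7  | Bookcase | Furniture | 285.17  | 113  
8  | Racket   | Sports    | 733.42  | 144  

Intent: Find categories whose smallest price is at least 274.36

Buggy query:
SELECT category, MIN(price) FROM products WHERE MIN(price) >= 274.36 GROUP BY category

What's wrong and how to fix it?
Bug: MIN() in WHERE is a misuse of aggregate

Fix: Use HAVING for the per-group MIN condition

Corrected query:
SELECT category, MIN(price) FROM products GROUP BY category HAVING MIN(price) >= 274.36

Result:
category | MIN(price)
---------+-----------
Garden   | 514.92    
Kitchen  | 393.79    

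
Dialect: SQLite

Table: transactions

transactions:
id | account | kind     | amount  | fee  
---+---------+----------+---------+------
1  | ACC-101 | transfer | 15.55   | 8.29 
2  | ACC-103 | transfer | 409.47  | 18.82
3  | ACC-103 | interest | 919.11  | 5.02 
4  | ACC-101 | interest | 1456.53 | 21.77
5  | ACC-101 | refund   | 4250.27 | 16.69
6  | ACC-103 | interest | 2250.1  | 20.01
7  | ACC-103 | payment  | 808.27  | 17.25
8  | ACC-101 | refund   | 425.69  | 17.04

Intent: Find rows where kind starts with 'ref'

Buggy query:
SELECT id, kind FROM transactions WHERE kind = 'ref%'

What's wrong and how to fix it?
Bug: '=' compares the literal string including the % character; pattern matching needs LIKE

Fix: Replace '=' with LIKE so 'ref%' is treated as a pattern

Corrected query:
SELECT id, kind FROM transactions WHERE kind LIKE 'ref%'

Result:
id | kind  
---+-------
5  | refund
8  | refund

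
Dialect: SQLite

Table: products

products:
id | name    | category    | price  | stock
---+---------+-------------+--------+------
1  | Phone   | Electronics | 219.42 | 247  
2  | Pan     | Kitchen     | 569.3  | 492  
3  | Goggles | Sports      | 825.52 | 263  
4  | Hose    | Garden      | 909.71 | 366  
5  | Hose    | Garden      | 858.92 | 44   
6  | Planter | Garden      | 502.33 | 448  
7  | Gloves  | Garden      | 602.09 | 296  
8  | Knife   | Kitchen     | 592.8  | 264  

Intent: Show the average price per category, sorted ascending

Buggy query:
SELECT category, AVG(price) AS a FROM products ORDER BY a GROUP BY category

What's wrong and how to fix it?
Bug: GROUP BY must precede ORDER BY

Fix: Reorder: SELECT … FROM … GROUP BY … ORDER BY …

Corrected query:
SELECT category, AVG(price) AS a FROM products GROUP BY category ORDER BY a

Result:
category    | a       
------------+---------
Electronics | 219.42  
Kitchen     | 581.05  
Garden      | 718.2625
Sports      | 825.52  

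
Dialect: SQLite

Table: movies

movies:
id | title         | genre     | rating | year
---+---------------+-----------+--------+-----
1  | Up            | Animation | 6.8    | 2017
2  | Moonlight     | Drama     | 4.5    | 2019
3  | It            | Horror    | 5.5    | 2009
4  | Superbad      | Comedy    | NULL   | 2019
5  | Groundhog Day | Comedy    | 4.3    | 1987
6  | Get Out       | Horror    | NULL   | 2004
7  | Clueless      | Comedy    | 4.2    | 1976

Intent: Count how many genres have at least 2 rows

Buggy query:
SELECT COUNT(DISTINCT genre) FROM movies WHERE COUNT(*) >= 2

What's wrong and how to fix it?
Bug: WHERE filters individual rows, not groups, so a group-level COUNT is invalid there

Fix: Use a subquery that GROUPs and filters with HAVING, then count its rows

Corrected query:
SELECT COUNT(*) FROM (SELECT genre FROM movies GROUP BY genre HAVING COUNT(*) >= 2)

Result:
COUNT(*)
--------
2       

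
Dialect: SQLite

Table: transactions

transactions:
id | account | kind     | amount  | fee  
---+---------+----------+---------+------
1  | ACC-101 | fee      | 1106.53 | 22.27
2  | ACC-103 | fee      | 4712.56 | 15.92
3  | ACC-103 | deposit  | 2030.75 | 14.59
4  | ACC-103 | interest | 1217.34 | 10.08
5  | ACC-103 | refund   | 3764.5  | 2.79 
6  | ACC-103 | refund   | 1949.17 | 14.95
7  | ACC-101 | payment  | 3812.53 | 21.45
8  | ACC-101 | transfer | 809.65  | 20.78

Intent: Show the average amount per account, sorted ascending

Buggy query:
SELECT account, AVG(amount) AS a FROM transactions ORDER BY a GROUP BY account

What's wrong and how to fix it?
Bug: GROUP BY must precede ORDER BY

Fix: Move ORDER BY to the end, after GROUP BY

Corrected query:
SELECT account, AVG(amount) AS a FROM transactions GROUP BY account ORDER BY a

Result:
account | a       
--------+---------
ACC-101 | 1909.57 
ACC-103 | 2734.864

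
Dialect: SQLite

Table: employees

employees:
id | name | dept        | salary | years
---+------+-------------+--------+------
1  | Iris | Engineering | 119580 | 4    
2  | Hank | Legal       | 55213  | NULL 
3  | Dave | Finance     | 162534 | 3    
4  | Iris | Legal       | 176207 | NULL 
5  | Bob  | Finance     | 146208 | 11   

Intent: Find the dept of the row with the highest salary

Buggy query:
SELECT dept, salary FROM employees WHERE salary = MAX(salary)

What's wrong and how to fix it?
Bug: WHERE is evaluated per row; an aggregate over the whole table isn't defined there

Fix: Use a subquery: WHERE salary = (SELECT MAX(salary) FROM employees)

Corrected query:
SELECT dept, salary FROM employees WHERE salary = (SELECT MAX(salary) FROM employees)

Result:
dept  | salary
------+-------
Legal | 176207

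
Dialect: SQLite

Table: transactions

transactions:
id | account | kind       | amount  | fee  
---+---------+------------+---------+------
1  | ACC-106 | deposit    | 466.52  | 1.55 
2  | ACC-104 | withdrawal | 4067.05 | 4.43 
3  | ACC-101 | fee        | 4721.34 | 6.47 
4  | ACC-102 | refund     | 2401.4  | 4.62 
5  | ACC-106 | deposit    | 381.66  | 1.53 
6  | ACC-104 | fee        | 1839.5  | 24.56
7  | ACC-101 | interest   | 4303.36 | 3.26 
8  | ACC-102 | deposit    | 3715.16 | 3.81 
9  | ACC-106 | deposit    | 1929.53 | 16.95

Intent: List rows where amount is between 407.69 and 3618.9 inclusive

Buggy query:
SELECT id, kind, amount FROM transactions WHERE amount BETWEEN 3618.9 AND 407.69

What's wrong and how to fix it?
Bug: The bounds are reversed; BETWEEN a AND b requires a <= b to match anything

Fix: Write BETWEEN 407.69 AND 3618.9

Corrected query:
SELECT id, kind, amount FROM transactions WHERE amount BETWEEN 407.69 AND 3618.9

Result:
id | kind    | amount 
---+---------+--------
1  | deposit | 466.52 
4  | refund  | 2401.4 
6  | fee     | 1839.5 
9  | deposit | 1929.53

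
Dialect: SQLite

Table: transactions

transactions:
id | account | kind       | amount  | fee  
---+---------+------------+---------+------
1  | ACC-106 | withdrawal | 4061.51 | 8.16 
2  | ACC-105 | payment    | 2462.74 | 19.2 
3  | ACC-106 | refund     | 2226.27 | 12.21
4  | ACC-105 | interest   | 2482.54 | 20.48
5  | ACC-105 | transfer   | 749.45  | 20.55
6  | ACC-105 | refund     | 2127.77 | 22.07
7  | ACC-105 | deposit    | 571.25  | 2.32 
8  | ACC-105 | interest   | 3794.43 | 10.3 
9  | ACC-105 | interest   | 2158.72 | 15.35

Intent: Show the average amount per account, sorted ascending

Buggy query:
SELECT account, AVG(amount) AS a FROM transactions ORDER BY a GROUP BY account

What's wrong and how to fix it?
Bug: GROUP BY must precede ORDER BY

Fix: Move ORDER BY to the end, after GROUP BY

Corrected query:
SELECT account, AVG(amount) AS a FROM transactions GROUP BY account ORDER BY a

Result:
account | a          
--------+------------
ACC-105 | 2049.557143
ACC-106 | 3143.89    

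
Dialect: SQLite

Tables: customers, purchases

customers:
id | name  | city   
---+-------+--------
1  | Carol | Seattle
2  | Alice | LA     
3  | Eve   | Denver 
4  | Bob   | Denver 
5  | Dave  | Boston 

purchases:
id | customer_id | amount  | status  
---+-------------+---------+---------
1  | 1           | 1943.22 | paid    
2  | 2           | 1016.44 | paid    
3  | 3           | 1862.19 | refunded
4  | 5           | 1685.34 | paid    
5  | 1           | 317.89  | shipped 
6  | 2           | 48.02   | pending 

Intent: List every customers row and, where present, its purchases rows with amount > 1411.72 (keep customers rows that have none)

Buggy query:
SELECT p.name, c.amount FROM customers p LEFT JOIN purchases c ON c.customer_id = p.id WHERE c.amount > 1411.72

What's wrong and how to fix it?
Bug: A WHERE condition on the right-hand table after LEFT JOIN drops unmatched parents

Fix: Move the right-table condition into the ON clause so unmatched parents are kept

Corrected query:
SELECT p.name, c.amount FROM customers p LEFT JOIN purchases c ON c.customer_id = p.id AND c.amount > 1411.72

Result:
name  | amount 
------+--------
Carol | 1943.22
Alice | NULL   
Eve   | 1862.19
Bob   | NULL   
Dave  | 1685.34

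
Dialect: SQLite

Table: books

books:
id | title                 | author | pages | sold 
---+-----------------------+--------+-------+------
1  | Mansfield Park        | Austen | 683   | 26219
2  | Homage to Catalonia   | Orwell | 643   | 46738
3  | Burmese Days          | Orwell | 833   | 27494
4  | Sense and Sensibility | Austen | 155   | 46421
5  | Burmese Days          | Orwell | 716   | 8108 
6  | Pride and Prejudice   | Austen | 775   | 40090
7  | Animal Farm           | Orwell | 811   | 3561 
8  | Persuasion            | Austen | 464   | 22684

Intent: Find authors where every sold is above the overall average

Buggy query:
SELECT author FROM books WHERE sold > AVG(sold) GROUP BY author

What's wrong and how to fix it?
Bug: AVG() is an aggregate; it can't sit directly in WHERE

Fix: Compute the overall average in a scalar subquery and compare each group's MIN against it in HAVING

Corrected query:
SELECT author FROM books GROUP BY author HAVING MIN(sold) > (SELECT AVG(sold) FROM books)

Result:
(no rows)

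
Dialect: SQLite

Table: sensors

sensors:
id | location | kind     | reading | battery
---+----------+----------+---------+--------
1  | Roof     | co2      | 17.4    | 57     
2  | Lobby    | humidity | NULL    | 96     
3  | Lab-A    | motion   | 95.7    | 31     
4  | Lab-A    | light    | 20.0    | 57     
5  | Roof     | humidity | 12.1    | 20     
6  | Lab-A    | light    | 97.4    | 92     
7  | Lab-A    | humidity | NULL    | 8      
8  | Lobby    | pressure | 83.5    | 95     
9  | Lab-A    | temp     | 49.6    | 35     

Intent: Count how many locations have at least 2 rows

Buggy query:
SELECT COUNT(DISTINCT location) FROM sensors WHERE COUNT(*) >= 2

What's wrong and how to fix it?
Bug: WHERE filters individual rows, not groups, so a group-level COUNT is invalid there

Fix: Use a subquery that GROUPs and filters with HAVING, then count its rows

Corrected query:
SELECT COUNT(*) FROM (SELECT location FROM sensors GROUP BY location HAVING COUNT(*) >= 2)

Result:
COUNT(*)
--------
3       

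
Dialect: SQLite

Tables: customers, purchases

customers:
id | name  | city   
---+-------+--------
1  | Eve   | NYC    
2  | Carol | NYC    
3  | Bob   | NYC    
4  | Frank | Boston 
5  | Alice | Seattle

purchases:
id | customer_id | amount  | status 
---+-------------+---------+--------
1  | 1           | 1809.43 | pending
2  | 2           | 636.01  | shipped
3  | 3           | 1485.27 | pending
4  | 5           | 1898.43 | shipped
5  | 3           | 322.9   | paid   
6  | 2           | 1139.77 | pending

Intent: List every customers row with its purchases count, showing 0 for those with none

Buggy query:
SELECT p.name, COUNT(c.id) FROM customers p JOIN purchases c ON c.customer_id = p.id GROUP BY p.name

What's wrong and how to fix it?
Bug: An inner join excludes parents with zero children

Fix: Switch to LEFT JOIN to retain unmatched parent rows

Corrected query:
SELECT p.name, COUNT(c.id) FROM customers p LEFT JOIN purchases c ON c.customer_id = p.id GROUP BY p.name

Result:
name  | COUNT(c.id)
------+------------
Alice | 1          
Bob   | 2          
Carol | 2          
Eve   | 1          
Frank | 0          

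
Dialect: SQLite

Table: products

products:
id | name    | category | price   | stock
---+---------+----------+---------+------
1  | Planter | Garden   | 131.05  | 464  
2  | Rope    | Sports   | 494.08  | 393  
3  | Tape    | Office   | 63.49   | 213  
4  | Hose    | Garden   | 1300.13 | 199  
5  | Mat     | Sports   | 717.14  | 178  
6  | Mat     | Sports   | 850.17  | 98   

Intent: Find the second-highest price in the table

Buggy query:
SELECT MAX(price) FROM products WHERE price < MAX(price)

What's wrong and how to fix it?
Bug: MAX(price) on the right of the comparison is an aggregate-in-WHERE error

Fix: Compute the overall MAX in a subquery, then take MAX of rows below it

Corrected query:
SELECT MAX(price) FROM products WHERE price < (SELECT MAX(price) FROM products)

Result:
MAX(price)
----------
850.17    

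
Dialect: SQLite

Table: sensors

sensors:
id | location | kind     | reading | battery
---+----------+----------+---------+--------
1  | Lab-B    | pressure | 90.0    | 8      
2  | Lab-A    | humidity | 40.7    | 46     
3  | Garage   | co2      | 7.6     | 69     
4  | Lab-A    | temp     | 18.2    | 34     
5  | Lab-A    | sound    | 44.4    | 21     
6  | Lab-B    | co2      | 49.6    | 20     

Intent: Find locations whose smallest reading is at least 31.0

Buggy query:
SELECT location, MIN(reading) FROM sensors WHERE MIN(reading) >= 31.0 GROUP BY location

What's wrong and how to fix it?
Bug: MIN() in WHERE is a misuse of aggregate

Fix: Replace WHERE with HAVING after the GROUP BY

Corrected query:
SELECT location, MIN(reading) FROM sensors GROUP BY location HAVING MIN(reading) >= 31.0

Result:
location | MIN(reading)
---------+-------------
Lab-B    | 49.6        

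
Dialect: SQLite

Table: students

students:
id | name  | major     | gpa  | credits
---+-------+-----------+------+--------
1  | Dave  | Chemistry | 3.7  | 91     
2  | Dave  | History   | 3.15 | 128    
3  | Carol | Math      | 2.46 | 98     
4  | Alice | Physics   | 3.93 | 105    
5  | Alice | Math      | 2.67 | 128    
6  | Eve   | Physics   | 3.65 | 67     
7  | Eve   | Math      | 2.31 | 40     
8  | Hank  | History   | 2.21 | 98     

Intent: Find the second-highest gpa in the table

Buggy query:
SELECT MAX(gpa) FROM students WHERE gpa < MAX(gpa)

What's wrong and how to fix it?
Bug: The inner MAX is an aggregate inside WHERE, which is not allowed

Fix: Put the inner MAX in a scalar subquery

Corrected query:
SELECT MAX(gpa) FROM students WHERE gpa < (SELECT MAX(gpa) FROM students)

Result:
MAX(gpa)
--------
3.7     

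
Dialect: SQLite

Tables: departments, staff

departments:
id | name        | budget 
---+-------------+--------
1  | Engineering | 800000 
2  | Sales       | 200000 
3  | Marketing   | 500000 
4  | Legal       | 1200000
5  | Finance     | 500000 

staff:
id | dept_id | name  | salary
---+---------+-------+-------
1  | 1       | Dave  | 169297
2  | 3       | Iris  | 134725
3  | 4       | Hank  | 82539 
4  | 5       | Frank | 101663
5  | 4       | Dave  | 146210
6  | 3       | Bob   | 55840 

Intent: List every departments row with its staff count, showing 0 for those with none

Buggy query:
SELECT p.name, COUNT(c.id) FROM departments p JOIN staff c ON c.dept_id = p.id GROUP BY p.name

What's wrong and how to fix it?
Bug: An inner join excludes parents with zero children

Fix: Use LEFT JOIN so parents without children still appear (COUNT(c.id) gives 0)

Corrected query:
SELECT p.name, COUNT(c.id) FROM departments p LEFT JOIN staff c ON c.dept_id = p.id GROUP BY p.name

Result:
name        | COUNT(c.id)
------------+------------
Engineering | 1          
Finance     | 1          
Legal       | 2          
Marketing   | 2          
Sales       | 0          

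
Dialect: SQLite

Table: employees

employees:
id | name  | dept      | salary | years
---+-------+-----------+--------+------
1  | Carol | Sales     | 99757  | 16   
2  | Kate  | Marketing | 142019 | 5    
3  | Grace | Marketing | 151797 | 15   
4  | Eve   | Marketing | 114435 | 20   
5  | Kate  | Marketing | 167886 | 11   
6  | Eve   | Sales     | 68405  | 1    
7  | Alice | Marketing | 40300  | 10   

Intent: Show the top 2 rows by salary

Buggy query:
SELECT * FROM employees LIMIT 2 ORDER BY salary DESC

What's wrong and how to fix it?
Bug: LIMIT must come after ORDER BY

Fix: Sort with ORDER BY, then apply LIMIT

Corrected query:
SELECT * FROM employees ORDER BY salary DESC LIMIT 2

Result:
id | name  | dept      | salary | years
---+-------+-----------+--------+------
5  | Kate  | Marketing | 167886 | 11   
3  | Grace | Marketing | 151797 | 15   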